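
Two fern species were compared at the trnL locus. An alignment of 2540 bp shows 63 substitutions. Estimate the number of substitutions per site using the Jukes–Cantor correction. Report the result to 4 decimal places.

p = 63/2540 ≈ 0.024803.
d = −(3/4) ln(1 − 4p/3) = −0.75 ln(1 − 0.033071) = −0.75 ln(0.966929)
  = −0.75 × (-0.033630) = 0.025223 substitutions/site.

0.0252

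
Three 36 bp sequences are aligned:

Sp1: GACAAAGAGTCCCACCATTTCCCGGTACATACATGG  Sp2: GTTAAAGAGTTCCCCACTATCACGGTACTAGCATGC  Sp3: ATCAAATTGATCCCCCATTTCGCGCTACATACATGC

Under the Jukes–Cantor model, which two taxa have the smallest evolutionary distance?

Sp1 and Sp3

Sp1–Sp2: 12/36 differ, p = 0.333, d = 0.441.
Sp1–Sp3: 10/36 differ, p = 0.278, d = 0.347.
Sp2–Sp3: 13/36 differ, p = 0.361, d = 0.493.
The smallest distance is between Sp1 and Sp3.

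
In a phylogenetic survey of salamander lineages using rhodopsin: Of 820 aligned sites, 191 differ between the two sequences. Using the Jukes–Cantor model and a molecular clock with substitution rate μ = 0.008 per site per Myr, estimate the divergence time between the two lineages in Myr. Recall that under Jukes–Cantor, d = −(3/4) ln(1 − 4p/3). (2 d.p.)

17.43

p = 191/820 ≈ 0.232927.
d = −(3/4) ln(1 − 4p/3) = −0.75 ln(1 − 0.310569) = −0.75 ln(0.689431)
  = −0.75 × (-0.371889) = 0.278917 substitutions/site.
Under a molecular clock d = 2μt, so t = d/(2μ) = 0.278917 / (2 × 0.008) = 17.43 Myr.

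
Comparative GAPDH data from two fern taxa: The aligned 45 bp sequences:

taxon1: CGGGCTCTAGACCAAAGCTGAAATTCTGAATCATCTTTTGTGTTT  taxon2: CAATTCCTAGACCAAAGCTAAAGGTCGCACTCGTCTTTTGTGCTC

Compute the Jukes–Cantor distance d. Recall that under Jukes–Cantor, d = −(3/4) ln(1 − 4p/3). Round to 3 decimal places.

The sequences differ at 14 of 45 sites, so p = 14/45 ≈ 0.311111.
d = −(3/4) ln(1 − 4p/3) = −0.75 ln(1 − 0.414815) = −0.75 ln(0.585185)
  = −0.75 × (-0.535827) = 0.401870 substitutions/site.

0.402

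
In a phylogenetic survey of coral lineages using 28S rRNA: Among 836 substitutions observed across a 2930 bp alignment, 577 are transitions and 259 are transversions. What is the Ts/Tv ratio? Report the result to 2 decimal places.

2.23

R = 577/259 = 2.227799… ≈ 2.23 (to 2 d.p.).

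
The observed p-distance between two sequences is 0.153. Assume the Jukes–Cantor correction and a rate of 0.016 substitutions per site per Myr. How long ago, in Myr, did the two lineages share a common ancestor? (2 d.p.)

d = −(3/4) ln(1 − 4p/3) = −0.75 ln(1 − 0.204) = −0.75 ln(0.796)
  = −0.75 × (-0.228156) = 0.171117 substitutions/site.
Under a molecular clock d = 2μt, so t = d/(2μ) = 0.171117 / (2 × 0.016) = 5.35 Myr.

5.35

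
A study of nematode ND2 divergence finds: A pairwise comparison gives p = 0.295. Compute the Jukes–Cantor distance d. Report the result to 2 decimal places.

0.37

d = −(3/4) ln(1 − 4p/3) = −0.75 ln(1 − 0.393333) = −0.75 ln(0.606667)
  = −0.75 × (-0.499775) = 0.374831 substitutions/site.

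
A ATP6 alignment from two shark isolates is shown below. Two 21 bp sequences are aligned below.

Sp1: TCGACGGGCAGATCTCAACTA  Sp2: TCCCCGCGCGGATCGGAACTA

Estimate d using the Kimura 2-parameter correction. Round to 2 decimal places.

0.36

Of 21 sites, 1 differences are transitions and 5 are transversions, so P = 1/21 ≈ 0.047619 and Q = 5/21 ≈ 0.238095.
Under the Kimura two-parameter model, d = −½ ln(1 − 2P − Q) − ¼ ln(1 − 2Q).
1 − 2P − Q = 0.666667, giving −½ ln(0.666667) = 0.202732.
1 − 2Q = 0.52381, giving −¼ ln(0.52381) = 0.161657.
d = 0.202732 + 0.161657 = 0.364389.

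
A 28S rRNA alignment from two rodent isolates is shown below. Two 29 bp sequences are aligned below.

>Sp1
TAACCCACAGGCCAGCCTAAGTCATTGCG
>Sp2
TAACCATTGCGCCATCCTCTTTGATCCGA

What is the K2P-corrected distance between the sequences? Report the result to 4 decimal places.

0.7772

Of 29 sites, 4 differences are transitions and 10 are transversions, so P = 4/29 ≈ 0.137931 and Q = 10/29 ≈ 0.344828.
Under the Kimura two-parameter model, d = −½ ln(1 − 2P − Q) − ¼ ln(1 − 2Q).
1 − 2P − Q = 0.37931, giving −½ ln(0.37931) = 0.484701.
1 − 2Q = 0.310344, giving −¼ ln(0.310344) = 0.292518.
d = 0.484701 + 0.292518 = 0.777219.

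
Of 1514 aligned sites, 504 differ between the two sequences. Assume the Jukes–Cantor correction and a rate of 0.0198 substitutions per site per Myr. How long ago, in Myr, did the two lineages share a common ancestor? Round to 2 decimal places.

11.11

p = 504/1514 ≈ 0.332893.
d = −(3/4) ln(1 − 4p/3) = −0.75 ln(1 − 0.443857) = −0.75 ln(0.556143)
  = −0.75 × (-0.586730) = 0.440048 substitutions/site.
Under a molecular clock d = 2μt, so t = d/(2μ) = 0.440048 / (2 × 0.0198) = 11.11 Myr.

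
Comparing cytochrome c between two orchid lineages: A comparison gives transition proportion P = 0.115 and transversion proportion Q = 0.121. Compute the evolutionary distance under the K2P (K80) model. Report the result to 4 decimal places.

0.2854

Under the Kimura two-parameter model, d = −½ ln(1 − 2P − Q) − ¼ ln(1 − 2Q).
1 − 2P − Q = 0.649, giving −½ ln(0.649) = 0.216161.
1 − 2Q = 0.758, giving −¼ ln(0.758) = 0.069268.
d = 0.216161 + 0.069268 = 0.285429.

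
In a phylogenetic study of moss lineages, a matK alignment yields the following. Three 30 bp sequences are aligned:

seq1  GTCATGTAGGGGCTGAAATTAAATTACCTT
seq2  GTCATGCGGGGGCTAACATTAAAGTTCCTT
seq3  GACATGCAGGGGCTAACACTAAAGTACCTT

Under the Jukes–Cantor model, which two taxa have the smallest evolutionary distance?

seq2 and seq3

seq1–seq2: 6/30 differ, p = 0.200, d = 0.233.
seq1–seq3: 6/30 differ, p = 0.200, d = 0.233.
seq2–seq3: 4/30 differ, p = 0.133, d = 0.147.
The smallest distance is between seq2 and seq3.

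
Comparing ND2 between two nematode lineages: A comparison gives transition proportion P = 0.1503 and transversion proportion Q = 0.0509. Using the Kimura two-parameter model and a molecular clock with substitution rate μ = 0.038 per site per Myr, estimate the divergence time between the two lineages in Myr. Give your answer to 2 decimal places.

3.20

Under the Kimura two-parameter model, d = −½ ln(1 − 2P − Q) − ¼ ln(1 − 2Q).
1 − 2P − Q = 0.6485, giving −½ ln(0.6485) = 0.216547.
1 − 2Q = 0.8982, giving −¼ ln(0.8982) = 0.026841.
d = 0.216547 + 0.026841 = 0.243388.
Under a molecular clock d = 2μt, so t = d/(2μ) = 0.243388 / (2 × 0.038) = 3.20 Myr.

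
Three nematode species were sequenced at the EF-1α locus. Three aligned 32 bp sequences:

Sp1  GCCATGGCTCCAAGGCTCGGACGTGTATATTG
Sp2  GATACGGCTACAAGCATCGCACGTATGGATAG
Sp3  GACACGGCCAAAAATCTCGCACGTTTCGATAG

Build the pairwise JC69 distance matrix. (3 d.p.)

Sp1–Sp2: 11/32 sites differ → p = 0.34375, d = −0.75 ln(1 − 0.458333) = 0.459828 ≈ 0.460.
Sp1–Sp3: 12/32 sites differ → p = 0.375, d = −0.75 ln(1 − 0.5) = 0.519860 ≈ 0.520.
Sp2–Sp3: 8/32 sites differ → p = 0.25, d = −0.75 ln(1 − 0.333333) = 0.304098 ≈ 0.304.

d(Sp1,Sp2) = 0.460, d(Sp1,Sp3) = 0.520, d(Sp2,Sp3) = 0.304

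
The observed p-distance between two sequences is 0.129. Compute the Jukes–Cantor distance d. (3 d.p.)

0.142

d = −(3/4) ln(1 − 4p/3) = −0.75 ln(1 − 0.172) = −0.75 ln(0.828)
  = −0.75 × (-0.188742) = 0.141557 substitutions/site.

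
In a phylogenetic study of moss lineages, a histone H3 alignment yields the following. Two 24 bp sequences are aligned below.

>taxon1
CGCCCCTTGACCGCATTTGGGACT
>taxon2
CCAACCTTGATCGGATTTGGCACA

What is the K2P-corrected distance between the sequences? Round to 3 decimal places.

Of 24 sites, 1 differences are transitions and 6 are transversions, so P = 1/24 ≈ 0.041667 and Q = 6/24 = 0.25.
Under the Kimura two-parameter model, d = −½ ln(1 − 2P − Q) − ¼ ln(1 − 2Q).
1 − 2P − Q = 0.666666, giving −½ ln(0.666666) = 0.202733.
1 − 2Q = 0.5, giving −¼ ln(0.5) = 0.173287.
d = 0.202733 + 0.173287 = 0.376020.

0.376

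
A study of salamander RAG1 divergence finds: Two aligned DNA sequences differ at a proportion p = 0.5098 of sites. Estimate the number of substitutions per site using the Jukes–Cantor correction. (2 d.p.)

d = −(3/4) ln(1 − 4p/3) = −0.75 ln(1 − 0.679733) = −0.75 ln(0.320267)
  = −0.75 × (-1.138600) = 0.853950 substitutions/site.

0.85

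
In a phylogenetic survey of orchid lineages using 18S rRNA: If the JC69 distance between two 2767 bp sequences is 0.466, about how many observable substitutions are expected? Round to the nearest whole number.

960

Invert JC69: p = (3/4)(1 − e^(−4d/3)) = 0.75 × (1 − e^(-0.621333)) = 0.75 × (1 − 0.537228) = 0.347079.
Expected differing sites = pL ≈ 0.347079 × 2767 = 960.367593 ≈ 960.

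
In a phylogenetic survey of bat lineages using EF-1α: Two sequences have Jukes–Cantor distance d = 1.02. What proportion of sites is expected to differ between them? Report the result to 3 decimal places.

p = (3/4)(1 − e^(−4d/3)) = 0.75 × (1 − e^(-1.36)) = 0.75 × (1 − 0.256661) = 0.557504.

0.558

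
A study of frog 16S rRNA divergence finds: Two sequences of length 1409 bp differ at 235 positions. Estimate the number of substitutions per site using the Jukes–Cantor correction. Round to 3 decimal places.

0.189

p = 235/1409 ≈ 0.166785.
d = −(3/4) ln(1 − 4p/3) = −0.75 ln(1 − 0.22238) = −0.75 ln(0.77762)
  = −0.75 × (-0.251517) = 0.188638 substitutions/site.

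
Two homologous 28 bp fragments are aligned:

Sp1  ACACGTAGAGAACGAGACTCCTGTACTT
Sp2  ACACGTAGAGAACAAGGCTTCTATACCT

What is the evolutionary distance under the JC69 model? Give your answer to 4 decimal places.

0.2040

The sequences differ at 5 of 28 sites (14, 17, 20, 23, 27), so p = 5/28 ≈ 0.178571.
d = −(3/4) ln(1 − 4p/3) = −0.75 ln(1 − 0.238095) = −0.75 ln(0.761905)
  = −0.75 × (-0.271933) = 0.203950 substitutions/site.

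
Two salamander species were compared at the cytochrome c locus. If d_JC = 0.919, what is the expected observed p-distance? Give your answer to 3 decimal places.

0.530

p = (3/4)(1 − e^(−4d/3)) = 0.75 × (1 − e^(-1.225333)) = 0.75 × (1 − 0.293660) = 0.529755.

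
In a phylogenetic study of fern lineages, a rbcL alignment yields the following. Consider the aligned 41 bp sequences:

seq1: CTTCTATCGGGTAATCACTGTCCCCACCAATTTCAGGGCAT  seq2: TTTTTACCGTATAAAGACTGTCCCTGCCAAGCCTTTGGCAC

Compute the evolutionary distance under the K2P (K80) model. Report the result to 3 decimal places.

Of 41 sites, 10 differences are transitions and 6 are transversions, so P = 10/41 ≈ 0.243902 and Q = 6/41 ≈ 0.146341.
Under the Kimura two-parameter model, d = −½ ln(1 − 2P − Q) − ¼ ln(1 − 2Q).
1 − 2P − Q = 0.365855, giving −½ ln(0.365855) = 0.502759.
1 − 2Q = 0.707318, giving −¼ ln(0.707318) = 0.086569.
d = 0.502759 + 0.086569 = 0.589328.

0.589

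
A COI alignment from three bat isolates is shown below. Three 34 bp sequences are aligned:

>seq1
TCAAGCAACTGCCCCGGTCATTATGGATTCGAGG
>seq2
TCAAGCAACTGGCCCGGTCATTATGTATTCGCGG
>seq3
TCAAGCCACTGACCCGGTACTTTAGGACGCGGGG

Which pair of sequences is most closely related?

seq1 and seq2

seq1–seq2: 3/34 differ, p = 0.088, d = 0.094.
seq1–seq3: 9/34 differ, p = 0.265, d = 0.326.
seq2–seq3: 10/34 differ, p = 0.294, d = 0.373.
The smallest distance is between seq1 and seq2.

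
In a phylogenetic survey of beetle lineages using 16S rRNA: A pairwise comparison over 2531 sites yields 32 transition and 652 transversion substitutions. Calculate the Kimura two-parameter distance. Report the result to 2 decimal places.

P = 32/2531 ≈ 0.012643 and Q = 652/2531 ≈ 0.257606.
Under the Kimura two-parameter model, d = −½ ln(1 − 2P − Q) − ¼ ln(1 − 2Q).
1 − 2P − Q = 0.717108, giving −½ ln(0.717108) = 0.166264.
1 − 2Q = 0.484788, giving −¼ ln(0.484788) = 0.181011.
d = 0.166264 + 0.181011 = 0.347275.

0.35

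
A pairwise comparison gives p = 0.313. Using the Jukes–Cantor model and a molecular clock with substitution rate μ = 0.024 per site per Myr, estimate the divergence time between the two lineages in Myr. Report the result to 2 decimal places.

8.44

d = −(3/4) ln(1 − 4p/3) = −0.75 ln(1 − 0.417333) = −0.75 ln(0.582667)
  = −0.75 × (-0.540139) = 0.405104 substitutions/site.
Under a molecular clock d = 2μt, so t = d/(2μ) = 0.405104 / (2 × 0.024) = 8.44 Myr.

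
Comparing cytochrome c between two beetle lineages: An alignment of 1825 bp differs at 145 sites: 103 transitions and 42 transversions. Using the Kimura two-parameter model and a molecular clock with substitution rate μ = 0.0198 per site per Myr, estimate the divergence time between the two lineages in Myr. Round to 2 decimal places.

2.14

P = 103/1825 ≈ 0.056438 and Q = 42/1825 ≈ 0.023014.
Under the Kimura two-parameter model, d = −½ ln(1 − 2P − Q) − ¼ ln(1 − 2Q).
1 − 2P − Q = 0.86411, giving −½ ln(0.86411) = 0.073028.
1 − 2Q = 0.953972, giving −¼ ln(0.953972) = 0.011780.
d = 0.073028 + 0.011780 = 0.084808.
Under a molecular clock d = 2μt, so t = d/(2μ) = 0.084808 / (2 × 0.0198) = 2.14 Myr.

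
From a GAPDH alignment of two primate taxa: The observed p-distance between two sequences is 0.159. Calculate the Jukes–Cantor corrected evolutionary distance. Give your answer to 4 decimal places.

0.1787

d = −(3/4) ln(1 − 4p/3) = −0.75 ln(1 − 0.212) = −0.75 ln(0.788)
  = −0.75 × (-0.238257) = 0.178693 substitutions/site.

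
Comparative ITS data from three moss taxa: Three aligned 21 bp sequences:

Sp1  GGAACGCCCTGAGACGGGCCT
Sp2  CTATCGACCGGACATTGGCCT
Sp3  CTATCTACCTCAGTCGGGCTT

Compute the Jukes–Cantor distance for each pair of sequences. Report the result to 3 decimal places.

d(Sp1,Sp2) = 0.532, d(Sp1,Sp3) = 0.532, d(Sp2,Sp3) = 0.532

Sp1–Sp2: 8/21 sites differ → p ≈ 0.380952, d = −0.75 ln(1 − 0.507936) = 0.531860 ≈ 0.532.
Sp1–Sp3: 8/21 sites differ → p ≈ 0.380952, d = −0.75 ln(1 − 0.507936) = 0.531860 ≈ 0.532.
Sp2–Sp3: 8/21 sites differ → p ≈ 0.380952, d = −0.75 ln(1 − 0.507936) = 0.531860 ≈ 0.532.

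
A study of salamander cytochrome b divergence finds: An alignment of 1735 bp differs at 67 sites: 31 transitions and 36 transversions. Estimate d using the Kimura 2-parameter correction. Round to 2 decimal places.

P = 31/1735 ≈ 0.017867 and Q = 36/1735 ≈ 0.020749.
Under the Kimura two-parameter model, d = −½ ln(1 − 2P − Q) − ¼ ln(1 − 2Q).
1 − 2P − Q = 0.943517, giving −½ ln(0.943517) = 0.029070.
1 − 2Q = 0.958502, giving −¼ ln(0.958502) = 0.010596.
d = 0.029070 + 0.010596 = 0.039666.

0.04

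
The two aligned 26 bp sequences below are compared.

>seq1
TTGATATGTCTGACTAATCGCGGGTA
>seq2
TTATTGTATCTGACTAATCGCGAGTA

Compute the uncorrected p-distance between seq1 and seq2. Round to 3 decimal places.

The sequences differ at 5 of 26 positions (sites 3, 4, 6, 8, 23).
p = 5/26 = 0.192307… ≈ 0.192 (to 3 d.p.).

0.192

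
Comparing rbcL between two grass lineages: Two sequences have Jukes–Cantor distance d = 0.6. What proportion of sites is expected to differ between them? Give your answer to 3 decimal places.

p = (3/4)(1 − e^(−4d/3)) = 0.75 × (1 − e^(-0.8)) = 0.75 × (1 − 0.449329) = 0.413003.

0.413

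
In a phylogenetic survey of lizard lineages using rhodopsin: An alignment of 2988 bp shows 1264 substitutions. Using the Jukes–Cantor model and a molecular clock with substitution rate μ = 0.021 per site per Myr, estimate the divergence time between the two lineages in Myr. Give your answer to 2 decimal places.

p = 1264/2988 ≈ 0.423025.
d = −(3/4) ln(1 − 4p/3) = −0.75 ln(1 − 0.564033) = −0.75 ln(0.435967)
  = −0.75 × (-0.830189) = 0.622642 substitutions/site.
Under a molecular clock d = 2μt, so t = d/(2μ) = 0.622642 / (2 × 0.021) = 14.82 Myr.

14.82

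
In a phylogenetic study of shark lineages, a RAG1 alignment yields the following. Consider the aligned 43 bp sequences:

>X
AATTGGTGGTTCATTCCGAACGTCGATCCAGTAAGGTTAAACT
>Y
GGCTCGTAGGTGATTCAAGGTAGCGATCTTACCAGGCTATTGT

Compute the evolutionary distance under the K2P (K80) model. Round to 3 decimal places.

Of 43 sites, 13 differences are transitions and 10 are transversions, so P = 13/43 ≈ 0.302326 and Q = 10/43 ≈ 0.232558.
Under the Kimura two-parameter model, d = −½ ln(1 − 2P − Q) − ¼ ln(1 − 2Q).
1 − 2P − Q = 0.16279, giving −½ ln(0.16279) = 0.907647.
1 − 2Q = 0.534884, giving −¼ ln(0.534884) = 0.156426.
d = 0.907647 + 0.156426 = 1.064073.

1.064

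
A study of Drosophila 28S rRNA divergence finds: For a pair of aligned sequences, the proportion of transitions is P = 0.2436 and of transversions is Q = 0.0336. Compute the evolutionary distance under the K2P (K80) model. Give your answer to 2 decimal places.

0.39

Under the Kimura two-parameter model, d = −½ ln(1 − 2P − Q) − ¼ ln(1 − 2Q).
1 − 2P − Q = 0.4792, giving −½ ln(0.4792) = 0.367819.
1 − 2Q = 0.9328, giving −¼ ln(0.9328) = 0.017391.
d = 0.367819 + 0.017391 = 0.385210.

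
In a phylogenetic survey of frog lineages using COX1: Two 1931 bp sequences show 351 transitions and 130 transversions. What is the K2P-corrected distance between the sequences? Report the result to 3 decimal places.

P = 351/1931 ≈ 0.181771 and Q = 130/1931 ≈ 0.067323.
Under the Kimura two-parameter model, d = −½ ln(1 − 2P − Q) − ¼ ln(1 − 2Q).
1 − 2P − Q = 0.569135, giving −½ ln(0.569135) = 0.281819.
1 − 2Q = 0.865354, giving −¼ ln(0.865354) = 0.036154.
d = 0.281819 + 0.036154 = 0.317973.

0.318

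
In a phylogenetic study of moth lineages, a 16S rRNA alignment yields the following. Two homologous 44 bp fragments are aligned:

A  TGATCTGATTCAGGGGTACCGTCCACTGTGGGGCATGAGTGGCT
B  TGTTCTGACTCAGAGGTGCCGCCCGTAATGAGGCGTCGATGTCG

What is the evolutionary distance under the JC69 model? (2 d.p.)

0.50

The sequences differ at 16 of 44 sites, so p = 16/44 ≈ 0.363636.
d = −(3/4) ln(1 − 4p/3) = −0.75 ln(1 − 0.484848) = −0.75 ln(0.515152)
  = −0.75 × (-0.663293) = 0.497470 substitutions/site.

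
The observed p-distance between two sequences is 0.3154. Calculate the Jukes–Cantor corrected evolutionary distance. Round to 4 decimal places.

d = −(3/4) ln(1 − 4p/3) = −0.75 ln(1 − 0.420533) = −0.75 ln(0.579467)
  = −0.75 × (-0.545647) = 0.409235 substitutions/site.

0.4092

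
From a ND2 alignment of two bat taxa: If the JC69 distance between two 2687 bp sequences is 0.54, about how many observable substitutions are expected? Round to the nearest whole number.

1034

Invert JC69: p = (3/4)(1 − e^(−4d/3)) = 0.75 × (1 − e^(-0.72)) = 0.75 × (1 − 0.486752) = 0.384936.
Expected differing sites = pL ≈ 0.384936 × 2687 = 1034.323032 ≈ 1034.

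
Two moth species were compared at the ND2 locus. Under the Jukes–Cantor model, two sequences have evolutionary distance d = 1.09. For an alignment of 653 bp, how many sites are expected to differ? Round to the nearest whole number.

Invert JC69: p = (3/4)(1 − e^(−4d/3)) = 0.75 × (1 − e^(-1.453333)) = 0.75 × (1 − 0.233790) = 0.574658.
Expected differing sites = pL ≈ 0.574658 × 653 = 375.251674 ≈ 375.

375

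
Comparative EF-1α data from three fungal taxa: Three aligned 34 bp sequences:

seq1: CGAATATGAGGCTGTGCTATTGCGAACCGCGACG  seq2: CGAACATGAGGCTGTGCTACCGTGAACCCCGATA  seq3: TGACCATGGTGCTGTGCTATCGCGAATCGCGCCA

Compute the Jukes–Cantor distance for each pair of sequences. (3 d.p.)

seq1–seq2: 7/34 sites differ → p ≈ 0.205882, d = −0.75 ln(1 − 0.274509) = 0.240680 ≈ 0.241.
seq1–seq3: 9/34 sites differ → p ≈ 0.264706, d = −0.75 ln(1 − 0.352941) = 0.326488 ≈ 0.326.
seq2–seq3: 10/34 sites differ → p ≈ 0.294118, d = −0.75 ln(1 − 0.392157) = 0.373379 ≈ 0.373.

d(seq1,seq2) = 0.241, d(seq1,seq3) = 0.326, d(seq2,seq3) = 0.373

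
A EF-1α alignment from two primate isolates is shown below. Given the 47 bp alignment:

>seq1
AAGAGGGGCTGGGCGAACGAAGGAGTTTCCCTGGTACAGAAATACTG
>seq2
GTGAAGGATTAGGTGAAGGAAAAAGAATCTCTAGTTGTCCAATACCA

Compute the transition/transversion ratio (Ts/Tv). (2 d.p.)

Transitions are A↔G and C↔T; transversions are all other mismatches.
Transitions: 12. Transversions: 9.
R = 12/9 = 1.333333… ≈ 1.33 (to 2 d.p.).

1.33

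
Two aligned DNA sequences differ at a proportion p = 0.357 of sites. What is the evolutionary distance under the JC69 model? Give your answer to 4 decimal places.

d = −(3/4) ln(1 − 4p/3) = −0.75 ln(1 − 0.476) = −0.75 ln(0.524)
  = −0.75 × (-0.646264) = 0.484698 substitutions/site.

0.4847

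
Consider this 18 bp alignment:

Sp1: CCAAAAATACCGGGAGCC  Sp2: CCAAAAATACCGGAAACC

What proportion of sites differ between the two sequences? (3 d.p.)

The sequences differ at 2 of 18 positions (sites 14, 16).
p = 2/18 = 0.111111… ≈ 0.111 (to 3 d.p.).

0.111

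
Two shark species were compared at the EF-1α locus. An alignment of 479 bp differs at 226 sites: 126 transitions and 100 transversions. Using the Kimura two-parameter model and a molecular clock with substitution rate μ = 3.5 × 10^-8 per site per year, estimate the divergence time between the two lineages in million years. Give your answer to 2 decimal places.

P = 126/479 ≈ 0.263048 and Q = 100/479 ≈ 0.208768.
Under the Kimura two-parameter model, d = −½ ln(1 − 2P − Q) − ¼ ln(1 − 2Q).
1 − 2P − Q = 0.265136, giving −½ ln(0.265136) = 0.663756.
1 − 2Q = 0.582464, giving −¼ ln(0.582464) = 0.135122.
d = 0.663756 + 0.135122 = 0.798878.
Under a molecular clock d = 2μt, so t = d/(2μ) = 0.798878 / (2 × 3.5 × 10^-8) = 11.41 million years.

11.41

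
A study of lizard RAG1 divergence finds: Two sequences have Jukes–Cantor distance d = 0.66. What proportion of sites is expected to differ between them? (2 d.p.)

0.44

p = (3/4)(1 − e^(−4d/3)) = 0.75 × (1 − e^(-0.88)) = 0.75 × (1 − 0.414783) = 0.438913.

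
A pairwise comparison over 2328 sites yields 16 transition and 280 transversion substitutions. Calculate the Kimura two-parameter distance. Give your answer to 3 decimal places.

0.141

P = 16/2328 ≈ 0.006873 and Q = 280/2328 ≈ 0.120275.
Under the Kimura two-parameter model, d = −½ ln(1 − 2P − Q) − ¼ ln(1 − 2Q).
1 − 2P − Q = 0.865979, giving −½ ln(0.865979) = 0.071947.
1 − 2Q = 0.75945, giving −¼ ln(0.75945) = 0.068790.
d = 0.071947 + 0.068790 = 0.140737.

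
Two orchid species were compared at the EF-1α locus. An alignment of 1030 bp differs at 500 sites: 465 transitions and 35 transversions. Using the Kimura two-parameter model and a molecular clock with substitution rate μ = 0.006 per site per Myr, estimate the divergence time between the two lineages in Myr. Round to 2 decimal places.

P = 465/1030 ≈ 0.451456 and Q = 35/1030 ≈ 0.033981.
Under the Kimura two-parameter model, d = −½ ln(1 − 2P − Q) − ¼ ln(1 − 2Q).
1 − 2P − Q = 0.063107, giving −½ ln(0.063107) = 1.381462.
1 − 2Q = 0.932038, giving −¼ ln(0.932038) = 0.017595.
d = 1.381462 + 0.017595 = 1.399057.
Under a molecular clock d = 2μt, so t = d/(2μ) = 1.399057 / (2 × 0.006) = 116.59 Myr.

116.59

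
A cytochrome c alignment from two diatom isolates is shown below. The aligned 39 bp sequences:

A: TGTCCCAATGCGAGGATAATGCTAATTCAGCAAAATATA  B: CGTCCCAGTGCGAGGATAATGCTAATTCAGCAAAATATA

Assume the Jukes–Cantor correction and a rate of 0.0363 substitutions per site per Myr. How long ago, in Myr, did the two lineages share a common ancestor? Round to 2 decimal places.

The sequences differ at 2 of 39 sites (1, 8), so p = 2/39 ≈ 0.051282.
d = −(3/4) ln(1 − 4p/3) = −0.75 ln(1 − 0.068376) = −0.75 ln(0.931624)
  = −0.75 × (-0.070826) = 0.053120 substitutions/site.
Under a molecular clock d = 2μt, so t = d/(2μ) = 0.053120 / (2 × 0.0363) = 0.73 Myr.

0.73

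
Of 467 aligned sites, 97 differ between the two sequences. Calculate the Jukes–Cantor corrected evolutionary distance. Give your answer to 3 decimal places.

p = 97/467 ≈ 0.207709.
d = −(3/4) ln(1 − 4p/3) = −0.75 ln(1 − 0.276945) = −0.75 ln(0.723055)
  = −0.75 × (-0.324270) = 0.243203 substitutions/site.

0.243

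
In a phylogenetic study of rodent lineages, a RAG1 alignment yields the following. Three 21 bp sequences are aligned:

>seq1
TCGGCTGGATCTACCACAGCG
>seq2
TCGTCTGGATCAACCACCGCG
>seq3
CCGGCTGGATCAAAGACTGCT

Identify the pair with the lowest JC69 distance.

seq1 and seq2

seq1–seq2: 3/21 differ, p = 0.143, d = 0.158.
seq1–seq3: 6/21 differ, p = 0.286, d = 0.360.
seq2–seq3: 6/21 differ, p = 0.286, d = 0.360.
The smallest distance is between seq1 and seq2.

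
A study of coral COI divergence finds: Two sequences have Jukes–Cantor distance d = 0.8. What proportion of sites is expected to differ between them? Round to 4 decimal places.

0.4919

p = (3/4)(1 − e^(−4d/3)) = 0.75 × (1 − e^(-1.066667)) = 0.75 × (1 − 0.344154) = 0.491885.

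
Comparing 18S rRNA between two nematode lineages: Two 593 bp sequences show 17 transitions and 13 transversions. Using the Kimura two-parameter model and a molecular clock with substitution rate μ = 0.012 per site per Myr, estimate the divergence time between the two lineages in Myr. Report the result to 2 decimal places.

2.19

P = 17/593 ≈ 0.028668 and Q = 13/593 ≈ 0.021922.
Under the Kimura two-parameter model, d = −½ ln(1 − 2P − Q) − ¼ ln(1 − 2Q).
1 − 2P − Q = 0.920742, giving −½ ln(0.920742) = 0.041288.
1 − 2Q = 0.956156, giving −¼ ln(0.956156) = 0.011209.
d = 0.041288 + 0.011209 = 0.052497.
Under a molecular clock d = 2μt, so t = d/(2μ) = 0.052497 / (2 × 0.012) = 2.19 Myr.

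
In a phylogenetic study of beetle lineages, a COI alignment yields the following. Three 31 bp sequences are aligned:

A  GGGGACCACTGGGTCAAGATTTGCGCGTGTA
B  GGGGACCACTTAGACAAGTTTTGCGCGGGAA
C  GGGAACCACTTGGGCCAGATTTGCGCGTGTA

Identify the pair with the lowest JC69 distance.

A–B: 6/31 differ, p = 0.194, d = 0.224.
A–C: 4/31 differ, p = 0.129, d = 0.142.
B–C: 7/31 differ, p = 0.226, d = 0.269.
The smallest distance is between A and C.

A and C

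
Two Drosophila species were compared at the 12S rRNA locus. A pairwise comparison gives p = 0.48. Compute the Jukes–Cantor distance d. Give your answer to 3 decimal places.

0.766

d = −(3/4) ln(1 − 4p/3) = −0.75 ln(1 − 0.64) = −0.75 ln(0.36)
  = −0.75 × (-1.021651) = 0.766238 substitutions/site.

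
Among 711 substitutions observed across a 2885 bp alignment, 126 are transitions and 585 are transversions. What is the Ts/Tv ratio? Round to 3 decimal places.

R = 126/585 = 0.215384… ≈ 0.215 (to 3 d.p.).

0.215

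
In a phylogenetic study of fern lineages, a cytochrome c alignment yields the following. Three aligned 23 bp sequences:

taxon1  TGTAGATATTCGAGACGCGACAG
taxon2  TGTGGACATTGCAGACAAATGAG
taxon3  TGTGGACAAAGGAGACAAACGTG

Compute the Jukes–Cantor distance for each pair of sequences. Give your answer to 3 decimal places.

taxon1–taxon2: 9/23 sites differ → p ≈ 0.391304, d = −0.75 ln(1 − 0.521739) = 0.553199 ≈ 0.553.
taxon1–taxon3: 11/23 sites differ → p ≈ 0.478261, d = −0.75 ln(1 − 0.637681) = 0.761423 ≈ 0.761.
taxon2–taxon3: 5/23 sites differ → p ≈ 0.217391, d = −0.75 ln(1 − 0.289855) = 0.256715 ≈ 0.257.

d(taxon1,taxon2) = 0.553, d(taxon1,taxon3) = 0.761, d(taxon2,taxon3) = 0.257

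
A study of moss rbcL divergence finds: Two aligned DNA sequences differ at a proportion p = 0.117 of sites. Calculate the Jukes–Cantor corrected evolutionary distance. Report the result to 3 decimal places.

0.127

d = −(3/4) ln(1 − 4p/3) = −0.75 ln(1 − 0.156) = −0.75 ln(0.844)
  = −0.75 × (-0.169603) = 0.127202 substitutions/site.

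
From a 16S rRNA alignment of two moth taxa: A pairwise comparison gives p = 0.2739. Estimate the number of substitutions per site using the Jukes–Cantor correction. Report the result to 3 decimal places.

d = −(3/4) ln(1 − 4p/3) = −0.75 ln(1 − 0.3652) = −0.75 ln(0.6348)
  = −0.75 × (-0.454445) = 0.340834 substitutions/site.

0.341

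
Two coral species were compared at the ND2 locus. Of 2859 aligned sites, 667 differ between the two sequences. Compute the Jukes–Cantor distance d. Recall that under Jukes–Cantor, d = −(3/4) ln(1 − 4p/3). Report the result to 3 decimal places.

p = 667/2859 ≈ 0.233298.
d = −(3/4) ln(1 − 4p/3) = −0.75 ln(1 − 0.311064) = −0.75 ln(0.688936)
  = −0.75 × (-0.372607) = 0.279455 substitutions/site.

0.279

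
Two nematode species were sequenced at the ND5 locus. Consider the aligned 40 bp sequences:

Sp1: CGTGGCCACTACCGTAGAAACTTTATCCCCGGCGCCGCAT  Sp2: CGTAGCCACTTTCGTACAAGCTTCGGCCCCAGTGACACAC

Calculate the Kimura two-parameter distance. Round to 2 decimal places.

Of 40 sites, 9 differences are transitions and 4 are transversions, so P = 9/40 = 0.225 and Q = 4/40 = 0.1.
Under the Kimura two-parameter model, d = −½ ln(1 − 2P − Q) − ¼ ln(1 − 2Q).
1 − 2P − Q = 0.45, giving −½ ln(0.45) = 0.399254.
1 − 2Q = 0.8, giving −¼ ln(0.8) = 0.055786.
d = 0.399254 + 0.055786 = 0.455040.

0.46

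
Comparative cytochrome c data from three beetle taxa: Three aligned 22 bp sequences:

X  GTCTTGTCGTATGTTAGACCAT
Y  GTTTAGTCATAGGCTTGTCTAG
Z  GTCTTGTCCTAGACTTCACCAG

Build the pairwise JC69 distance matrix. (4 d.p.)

X–Y: 9/22 sites differ → p ≈ 0.409091, d = −0.75 ln(1 − 0.545455) = 0.591344 ≈ 0.5913.
X–Z: 7/22 sites differ → p ≈ 0.318182, d = −0.75 ln(1 − 0.424243) = 0.414052 ≈ 0.4141.
Y–Z: 7/22 sites differ → p ≈ 0.318182, d = −0.75 ln(1 − 0.424243) = 0.414052 ≈ 0.4141.

d(X,Y) = 0.5913, d(X,Z) = 0.4141, d(Y,Z) = 0.4141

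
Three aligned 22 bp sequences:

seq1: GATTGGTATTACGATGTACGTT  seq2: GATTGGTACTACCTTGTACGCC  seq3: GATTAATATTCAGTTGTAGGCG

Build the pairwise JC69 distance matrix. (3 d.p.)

d(seq1,seq2) = 0.271, d(seq1,seq3) = 0.497, d(seq2,seq3) = 0.497

seq1–seq2: 5/22 sites differ → p ≈ 0.227273, d = −0.75 ln(1 − 0.303031) = 0.270761 ≈ 0.271.
seq1–seq3: 8/22 sites differ → p ≈ 0.363636, d = −0.75 ln(1 − 0.484848) = 0.497470 ≈ 0.497.
seq2–seq3: 8/22 sites differ → p ≈ 0.363636, d = −0.75 ln(1 − 0.484848) = 0.497470 ≈ 0.497.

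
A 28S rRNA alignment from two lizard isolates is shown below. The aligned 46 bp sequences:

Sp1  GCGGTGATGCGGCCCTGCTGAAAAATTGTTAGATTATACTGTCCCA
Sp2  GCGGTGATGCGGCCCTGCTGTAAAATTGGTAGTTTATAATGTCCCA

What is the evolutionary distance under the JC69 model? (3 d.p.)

0.092

The sequences differ at 4 of 46 sites (21, 29, 33, 39), so p = 4/46 ≈ 0.086957.
d = −(3/4) ln(1 − 4p/3) = −0.75 ln(1 − 0.115943) = −0.75 ln(0.884057)
  = −0.75 × (-0.123234) = 0.092426 substitutions/site.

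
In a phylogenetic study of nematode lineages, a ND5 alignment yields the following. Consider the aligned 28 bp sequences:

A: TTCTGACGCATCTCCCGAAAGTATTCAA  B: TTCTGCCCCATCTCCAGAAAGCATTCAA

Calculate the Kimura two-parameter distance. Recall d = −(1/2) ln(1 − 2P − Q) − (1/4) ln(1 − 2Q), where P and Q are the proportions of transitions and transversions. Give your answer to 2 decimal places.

Of 28 sites, 1 differences are transitions and 3 are transversions, so P = 1/28 ≈ 0.035714 and Q = 3/28 ≈ 0.107143.
Under the Kimura two-parameter model, d = −½ ln(1 − 2P − Q) − ¼ ln(1 − 2Q).
1 − 2P − Q = 0.821429, giving −½ ln(0.821429) = 0.098355.
1 − 2Q = 0.785714, giving −¼ ln(0.785714) = 0.060291.
d = 0.098355 + 0.060291 = 0.158646.

0.16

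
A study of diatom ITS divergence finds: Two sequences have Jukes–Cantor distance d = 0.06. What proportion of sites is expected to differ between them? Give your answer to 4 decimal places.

0.0577

p = (3/4)(1 − e^(−4d/3)) = 0.75 × (1 − e^(-0.08)) = 0.75 × (1 − 0.923116) = 0.057663.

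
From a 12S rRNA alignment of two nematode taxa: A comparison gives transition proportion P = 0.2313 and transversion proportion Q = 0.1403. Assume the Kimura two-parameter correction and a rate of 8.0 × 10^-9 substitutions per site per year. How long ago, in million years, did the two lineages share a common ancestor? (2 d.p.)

34.01

Under the Kimura two-parameter model, d = −½ ln(1 − 2P − Q) − ¼ ln(1 − 2Q).
1 − 2P − Q = 0.3971, giving −½ ln(0.3971) = 0.461784.
1 − 2Q = 0.7194, giving −¼ ln(0.7194) = 0.082334.
d = 0.461784 + 0.082334 = 0.544118.
Under a molecular clock d = 2μt, so t = d/(2μ) = 0.544118 / (2 × 8.0 × 10^-9) = 34.01 million years.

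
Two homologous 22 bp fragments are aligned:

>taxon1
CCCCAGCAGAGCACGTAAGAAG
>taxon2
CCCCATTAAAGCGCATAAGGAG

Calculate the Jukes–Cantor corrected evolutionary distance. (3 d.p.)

The sequences differ at 6 of 22 sites (6, 7, 9, 13, 15, 20), so p = 6/22 ≈ 0.272727.
d = −(3/4) ln(1 − 4p/3) = −0.75 ln(1 − 0.363636) = −0.75 ln(0.636364)
  = −0.75 × (-0.451985) = 0.338989 substitutions/site.

0.339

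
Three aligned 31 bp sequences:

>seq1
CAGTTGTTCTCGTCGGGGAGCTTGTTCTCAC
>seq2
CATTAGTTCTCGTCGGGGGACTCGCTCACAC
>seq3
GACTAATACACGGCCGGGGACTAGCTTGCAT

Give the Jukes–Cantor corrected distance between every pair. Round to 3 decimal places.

d(seq1,seq2) = 0.269, d(seq1,seq3) = 0.777, d(seq2,seq3) = 0.481

seq1–seq2: 7/31 sites differ → p ≈ 0.225806, d = −0.75 ln(1 − 0.301075) = 0.268659 ≈ 0.269.
seq1–seq3: 15/31 sites differ → p ≈ 0.483871, d = −0.75 ln(1 − 0.645161) = 0.777068 ≈ 0.777.
seq2–seq3: 11/31 sites differ → p ≈ 0.354839, d = −0.75 ln(1 − 0.473119) = 0.480585 ≈ 0.481.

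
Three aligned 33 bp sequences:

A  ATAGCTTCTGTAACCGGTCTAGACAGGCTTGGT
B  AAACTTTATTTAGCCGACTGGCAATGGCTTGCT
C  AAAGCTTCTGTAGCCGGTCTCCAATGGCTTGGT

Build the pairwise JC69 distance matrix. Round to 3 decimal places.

d(A,B) = 0.699, d(A,C) = 0.208, d(B,C) = 0.388

A–B: 15/33 sites differ → p ≈ 0.454545, d = −0.75 ln(1 − 0.60606) = 0.698667 ≈ 0.699.
A–C: 6/33 sites differ → p ≈ 0.181818, d = −0.75 ln(1 − 0.242424) = 0.208224 ≈ 0.208.
B–C: 10/33 sites differ → p ≈ 0.30303, d = −0.75 ln(1 − 0.40404) = 0.388186 ≈ 0.388.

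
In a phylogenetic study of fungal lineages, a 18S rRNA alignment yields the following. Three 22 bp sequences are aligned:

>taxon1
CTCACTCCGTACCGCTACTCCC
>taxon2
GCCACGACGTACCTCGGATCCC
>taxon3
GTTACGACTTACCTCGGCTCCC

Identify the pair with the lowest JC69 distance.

taxon1–taxon2: 8/22 differ, p = 0.364, d = 0.497.
taxon1–taxon3: 8/22 differ, p = 0.364, d = 0.497.
taxon2–taxon3: 4/22 differ, p = 0.182, d = 0.208.
The smallest distance is between taxon2 and taxon3.

taxon2 and taxon3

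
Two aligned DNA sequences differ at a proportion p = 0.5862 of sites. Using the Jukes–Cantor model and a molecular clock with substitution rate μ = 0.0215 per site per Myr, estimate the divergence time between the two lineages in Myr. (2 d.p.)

d = −(3/4) ln(1 − 4p/3) = −0.75 ln(1 − 0.7816) = −0.75 ln(0.2184)
  = −0.75 × (-1.521427) = 1.141070 substitutions/site.
Under a molecular clock d = 2μt, so t = d/(2μ) = 1.141070 / (2 × 0.0215) = 26.54 Myr.

26.54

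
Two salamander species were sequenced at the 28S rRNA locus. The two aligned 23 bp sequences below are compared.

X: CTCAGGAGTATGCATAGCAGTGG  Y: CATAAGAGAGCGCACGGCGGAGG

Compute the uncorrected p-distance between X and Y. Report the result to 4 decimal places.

0.4348

The sequences differ at 10 of 23 positions (sites 2, 3, 5, 9, 10, 11, 15, 16, 19, 21).
p = 10/23 = 0.434782… ≈ 0.4348 (to 4 d.p.).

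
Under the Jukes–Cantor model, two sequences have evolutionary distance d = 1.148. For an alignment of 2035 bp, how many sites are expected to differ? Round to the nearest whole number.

1196

Invert JC69: p = (3/4)(1 − e^(−4d/3)) = 0.75 × (1 − e^(-1.530667)) = 0.75 × (1 − 0.216391) = 0.587707.
Expected differing sites = pL ≈ 0.587707 × 2035 = 1195.983745 ≈ 1196.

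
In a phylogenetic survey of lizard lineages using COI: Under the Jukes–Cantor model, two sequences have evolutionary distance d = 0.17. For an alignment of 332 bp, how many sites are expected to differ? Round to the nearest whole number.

Invert JC69: p = (3/4)(1 − e^(−4d/3)) = 0.75 × (1 − e^(-0.226667)) = 0.75 × (1 − 0.797186) = 0.152111.
Expected differing sites = pL ≈ 0.152111 × 332 = 50.500852 ≈ 51.

51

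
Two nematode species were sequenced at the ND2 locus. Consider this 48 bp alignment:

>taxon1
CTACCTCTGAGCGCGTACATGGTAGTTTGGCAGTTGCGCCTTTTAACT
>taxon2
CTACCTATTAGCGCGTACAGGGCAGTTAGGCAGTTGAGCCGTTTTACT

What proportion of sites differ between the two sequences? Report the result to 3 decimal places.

0.167

The sequences differ at 8 of 48 positions (sites 7, 9, 20, 23, 28, 37, 41, 45).
p = 8/48 = 0.166666… ≈ 0.167 (to 3 d.p.).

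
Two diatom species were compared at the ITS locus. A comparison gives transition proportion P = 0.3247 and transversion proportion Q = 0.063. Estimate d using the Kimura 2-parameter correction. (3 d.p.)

0.657

Under the Kimura two-parameter model, d = −½ ln(1 − 2P − Q) − ¼ ln(1 − 2Q).
1 − 2P − Q = 0.2876, giving −½ ln(0.2876) = 0.623092.
1 − 2Q = 0.874, giving −¼ ln(0.874) = 0.033669.
d = 0.623092 + 0.033669 = 0.656761.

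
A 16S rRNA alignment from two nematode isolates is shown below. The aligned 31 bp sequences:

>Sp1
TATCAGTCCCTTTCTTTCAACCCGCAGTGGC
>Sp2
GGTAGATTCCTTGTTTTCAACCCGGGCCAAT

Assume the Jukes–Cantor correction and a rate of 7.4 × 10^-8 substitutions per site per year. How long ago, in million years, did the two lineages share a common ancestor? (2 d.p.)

The sequences differ at 15 of 31 sites, so p = 15/31 ≈ 0.483871.
d = −(3/4) ln(1 − 4p/3) = −0.75 ln(1 − 0.645161) = −0.75 ln(0.354839)
  = −0.75 × (-1.036091) = 0.777068 substitutions/site.
Under a molecular clock d = 2μt, so t = d/(2μ) = 0.777068 / (2 × 7.4 × 10^-8) = 5.25 million years.

5.25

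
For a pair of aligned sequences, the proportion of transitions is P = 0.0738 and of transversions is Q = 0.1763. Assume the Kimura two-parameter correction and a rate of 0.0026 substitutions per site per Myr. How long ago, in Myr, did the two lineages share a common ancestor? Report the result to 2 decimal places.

58.54

Under the Kimura two-parameter model, d = −½ ln(1 − 2P − Q) − ¼ ln(1 − 2Q).
1 − 2P − Q = 0.6761, giving −½ ln(0.6761) = 0.195707.
1 − 2Q = 0.6474, giving −¼ ln(0.6474) = 0.108698.
d = 0.195707 + 0.108698 = 0.304405.
Under a molecular clock d = 2μt, so t = d/(2μ) = 0.304405 / (2 × 0.0026) = 58.54 Myr.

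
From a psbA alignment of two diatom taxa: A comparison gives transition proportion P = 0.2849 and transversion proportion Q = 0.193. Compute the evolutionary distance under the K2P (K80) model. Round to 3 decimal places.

0.841

Under the Kimura two-parameter model, d = −½ ln(1 − 2P − Q) − ¼ ln(1 − 2Q).
1 − 2P − Q = 0.2372, giving −½ ln(0.2372) = 0.719426.
1 − 2Q = 0.614, giving −¼ ln(0.614) = 0.121940.
d = 0.719426 + 0.121940 = 0.841366.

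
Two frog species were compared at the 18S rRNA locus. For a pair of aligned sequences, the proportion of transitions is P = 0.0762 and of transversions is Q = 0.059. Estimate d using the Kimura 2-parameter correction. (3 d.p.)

Under the Kimura two-parameter model, d = −½ ln(1 − 2P − Q) − ¼ ln(1 − 2Q).
1 − 2P − Q = 0.7886, giving −½ ln(0.7886) = 0.118748.
1 − 2Q = 0.882, giving −¼ ln(0.882) = 0.031391.
d = 0.118748 + 0.031391 = 0.150139.

0.150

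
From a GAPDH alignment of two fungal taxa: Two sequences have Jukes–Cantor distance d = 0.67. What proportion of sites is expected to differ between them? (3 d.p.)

p = (3/4)(1 − e^(−4d/3)) = 0.75 × (1 − e^(-0.893333)) = 0.75 × (1 − 0.409289) = 0.443033.

0.443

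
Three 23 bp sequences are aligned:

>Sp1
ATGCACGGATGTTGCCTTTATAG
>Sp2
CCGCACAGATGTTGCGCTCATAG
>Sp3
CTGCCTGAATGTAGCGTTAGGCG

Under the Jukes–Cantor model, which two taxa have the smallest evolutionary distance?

Sp1–Sp2: 6/23 differ, p = 0.261, d = 0.321.
Sp1–Sp3: 10/23 differ, p = 0.435, d = 0.650.
Sp2–Sp3: 11/23 differ, p = 0.478, d = 0.761.
The smallest distance is between Sp1 and Sp2.

Sp1 and Sp2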